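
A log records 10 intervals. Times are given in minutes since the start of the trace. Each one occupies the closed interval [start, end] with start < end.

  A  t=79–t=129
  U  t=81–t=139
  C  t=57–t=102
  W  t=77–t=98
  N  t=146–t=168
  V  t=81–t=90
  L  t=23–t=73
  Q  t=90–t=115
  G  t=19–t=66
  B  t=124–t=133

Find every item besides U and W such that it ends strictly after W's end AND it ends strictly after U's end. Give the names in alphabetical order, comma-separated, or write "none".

N

Conditions: its end is strictly after W's end (X.end > t=98) AND its end is strictly after U's end (X.end > t=139).
A: end t=129 > t=98? ✓; end t=129 > t=139? ✗ → no.
B: end t=133 > t=98? ✓; end t=133 > t=139? ✗ → no.
C: end t=102 > t=98? ✓; end t=102 > t=139? ✗ → no.
G: end t=66 > t=98? ✗; end t=66 > t=139? ✗ → no.
L: end t=73 > t=98? ✗; end t=73 > t=139? ✗ → no.
N: end t=168 > t=98? ✓; end t=168 > t=139? ✓ → yes.
Q: end t=115 > t=98? ✓; end t=115 > t=139? ✗ → no.
V: end t=90 > t=98? ✗; end t=90 > t=139? ✗ → no.
Result: N.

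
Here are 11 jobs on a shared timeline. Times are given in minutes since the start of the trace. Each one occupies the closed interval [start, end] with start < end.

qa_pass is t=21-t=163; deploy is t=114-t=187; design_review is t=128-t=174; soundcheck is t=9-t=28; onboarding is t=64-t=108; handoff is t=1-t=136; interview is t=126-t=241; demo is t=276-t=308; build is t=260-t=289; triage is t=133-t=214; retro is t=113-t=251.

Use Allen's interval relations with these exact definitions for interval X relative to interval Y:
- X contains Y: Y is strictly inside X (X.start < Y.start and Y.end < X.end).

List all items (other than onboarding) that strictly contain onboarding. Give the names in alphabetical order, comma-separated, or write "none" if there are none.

handoff, qa_pass

Target onboarding = [t=64, t=108].
build [t=260, t=289] → after → no.
demo [t=276, t=308] → after → no.
deploy [t=114, t=187] → after → no.
design_review [t=128, t=174] → after → no.
handoff [t=1, t=136] → contains → yes.
interview [t=126, t=241] → after → no.
qa_pass [t=21, t=163] → contains → yes.
retro [t=113, t=251] → after → no.
soundcheck [t=9, t=28] → before → no.
triage [t=133, t=214] → after → no.
Result: handoff, qa_pass.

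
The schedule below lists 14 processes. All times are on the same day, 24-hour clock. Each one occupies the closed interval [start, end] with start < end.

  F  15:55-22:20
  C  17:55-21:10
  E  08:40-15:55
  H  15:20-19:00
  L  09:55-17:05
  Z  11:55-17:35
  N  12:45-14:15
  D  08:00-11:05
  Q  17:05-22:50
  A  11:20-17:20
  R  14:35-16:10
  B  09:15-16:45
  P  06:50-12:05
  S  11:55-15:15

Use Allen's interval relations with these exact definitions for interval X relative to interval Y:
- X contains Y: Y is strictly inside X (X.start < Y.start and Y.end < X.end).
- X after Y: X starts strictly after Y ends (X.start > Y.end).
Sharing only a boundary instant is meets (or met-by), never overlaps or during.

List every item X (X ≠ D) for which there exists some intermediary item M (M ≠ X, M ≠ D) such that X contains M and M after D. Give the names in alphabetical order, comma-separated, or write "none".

A, B, E, F, L, Q, S, Z

Target D = [08:00, 11:05].
Intermediaries M with M after D: A, C, F, H, N, Q, R, S, Z.
Via A — items with X contains A: none.
Via C — items with X contains C: F, Q.
Via F — items with X contains F: none.
Via H — items with X contains H: none.
Via N — items with X contains N: A, B, E, L, S, Z.
Via Q — items with X contains Q: none.
Via R — items with X contains R: A, B, L, Z.
Via S — items with X contains S: A, B, E, L.
Via Z — items with X contains Z: none.
Union: A, B, E, F, L, Q, S, Z.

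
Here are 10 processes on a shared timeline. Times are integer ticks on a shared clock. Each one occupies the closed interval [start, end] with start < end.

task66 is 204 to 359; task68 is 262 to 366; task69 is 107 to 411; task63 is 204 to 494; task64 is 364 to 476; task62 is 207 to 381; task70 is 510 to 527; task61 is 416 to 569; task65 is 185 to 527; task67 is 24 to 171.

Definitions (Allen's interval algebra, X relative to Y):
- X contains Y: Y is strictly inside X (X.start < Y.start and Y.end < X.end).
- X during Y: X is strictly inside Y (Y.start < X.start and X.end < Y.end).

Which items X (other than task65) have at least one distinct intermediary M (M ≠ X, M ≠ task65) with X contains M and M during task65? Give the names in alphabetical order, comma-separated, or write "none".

task62, task63, task69

Target task65 = [185, 527].
Intermediaries M with M during task65: task62, task63, task64, task66, task68.
Via task62 — items with X contains task62: task63, task69.
Via task63 — items with X contains task63: none.
Via task64 — items with X contains task64: task63.
Via task66 — items with X contains task66: task69.
Via task68 — items with X contains task68: task62, task63, task69.
Union: task62, task63, task69.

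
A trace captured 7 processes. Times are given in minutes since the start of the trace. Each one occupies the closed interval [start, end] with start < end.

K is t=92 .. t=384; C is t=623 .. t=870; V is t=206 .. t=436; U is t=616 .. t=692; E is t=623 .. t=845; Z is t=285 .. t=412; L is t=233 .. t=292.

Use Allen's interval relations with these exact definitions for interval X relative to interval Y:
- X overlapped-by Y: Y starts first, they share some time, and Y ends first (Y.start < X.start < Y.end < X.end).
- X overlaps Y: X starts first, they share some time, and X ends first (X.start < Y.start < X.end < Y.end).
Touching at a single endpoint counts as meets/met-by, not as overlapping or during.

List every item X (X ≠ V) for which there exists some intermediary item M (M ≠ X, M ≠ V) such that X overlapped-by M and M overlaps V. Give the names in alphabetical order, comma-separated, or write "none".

Target V = [t=206, t=436].
Intermediaries M with M overlaps V: K.
Via K — items with X overlapped-by K: Z.
Union: Z.

Z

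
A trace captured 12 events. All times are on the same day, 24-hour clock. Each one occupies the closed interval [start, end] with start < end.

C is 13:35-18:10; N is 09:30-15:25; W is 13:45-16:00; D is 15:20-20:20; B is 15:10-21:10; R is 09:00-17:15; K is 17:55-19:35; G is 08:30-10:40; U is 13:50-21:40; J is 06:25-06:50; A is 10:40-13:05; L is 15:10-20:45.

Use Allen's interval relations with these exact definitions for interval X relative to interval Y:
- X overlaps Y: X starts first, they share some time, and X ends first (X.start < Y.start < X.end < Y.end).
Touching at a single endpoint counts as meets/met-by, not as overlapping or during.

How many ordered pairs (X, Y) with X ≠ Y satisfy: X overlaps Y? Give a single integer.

Checking all 132 ordered pairs for relation 'overlaps'; matching pairs in alphabetical order:
(C, B): C overlaps B ✓
(C, D): C overlaps D ✓
(C, K): C overlaps K ✓
(C, L): C overlaps L ✓
(C, U): C overlaps U ✓
(G, N): G overlaps N ✓
(G, R): G overlaps R ✓
(N, B): N overlaps B ✓
(N, C): N overlaps C ✓
(N, D): N overlaps D ✓
(N, L): N overlaps L ✓
(N, U): N overlaps U ✓
(N, W): N overlaps W ✓
(R, B): R overlaps B ✓
(R, C): R overlaps C ✓
(R, D): R overlaps D ✓
(R, L): R overlaps L ✓
(R, U): R overlaps U ✓
(W, B): W overlaps B ✓
(W, D): W overlaps D ✓
(W, L): W overlaps L ✓
(W, U): W overlaps U ✓
Count: 22.

22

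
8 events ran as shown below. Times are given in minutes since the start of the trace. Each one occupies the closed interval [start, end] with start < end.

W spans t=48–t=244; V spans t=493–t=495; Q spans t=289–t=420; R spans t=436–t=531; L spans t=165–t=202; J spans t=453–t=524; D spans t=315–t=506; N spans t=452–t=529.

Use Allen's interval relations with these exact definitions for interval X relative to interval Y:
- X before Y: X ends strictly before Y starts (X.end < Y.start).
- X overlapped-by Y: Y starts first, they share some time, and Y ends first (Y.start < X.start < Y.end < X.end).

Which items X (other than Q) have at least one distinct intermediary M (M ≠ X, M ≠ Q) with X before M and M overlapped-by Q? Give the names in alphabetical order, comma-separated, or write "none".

Target Q = [t=289, t=420].
Intermediaries M with M overlapped-by Q: D.
Via D — items with X before D: L, W.
Union: L, W.

L, W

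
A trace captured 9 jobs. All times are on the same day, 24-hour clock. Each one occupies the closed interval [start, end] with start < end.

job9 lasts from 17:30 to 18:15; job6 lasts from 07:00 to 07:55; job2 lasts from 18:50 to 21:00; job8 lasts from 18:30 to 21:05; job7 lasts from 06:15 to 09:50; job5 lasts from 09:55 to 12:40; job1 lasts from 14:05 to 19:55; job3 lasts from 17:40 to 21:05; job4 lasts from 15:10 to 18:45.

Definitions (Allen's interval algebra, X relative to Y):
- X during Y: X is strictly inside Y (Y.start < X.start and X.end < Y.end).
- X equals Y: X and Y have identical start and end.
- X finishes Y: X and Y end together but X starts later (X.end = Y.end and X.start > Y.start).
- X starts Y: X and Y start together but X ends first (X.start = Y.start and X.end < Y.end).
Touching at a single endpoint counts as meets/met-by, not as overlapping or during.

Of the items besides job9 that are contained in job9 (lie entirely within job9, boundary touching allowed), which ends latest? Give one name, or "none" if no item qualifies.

Target job9 = [17:30, 18:15].
job1 [14:05, 19:55] → contains → excluded.
job2 [18:50, 21:00] → after → excluded.
job3 [17:40, 21:05] → overlapped-by → excluded.
job4 [15:10, 18:45] → contains → excluded.
job5 [09:55, 12:40] → before → excluded.
job6 [07:00, 07:55] → before → excluded.
job7 [06:15, 09:50] → before → excluded.
job8 [18:30, 21:05] → after → excluded.
No candidates → none.

none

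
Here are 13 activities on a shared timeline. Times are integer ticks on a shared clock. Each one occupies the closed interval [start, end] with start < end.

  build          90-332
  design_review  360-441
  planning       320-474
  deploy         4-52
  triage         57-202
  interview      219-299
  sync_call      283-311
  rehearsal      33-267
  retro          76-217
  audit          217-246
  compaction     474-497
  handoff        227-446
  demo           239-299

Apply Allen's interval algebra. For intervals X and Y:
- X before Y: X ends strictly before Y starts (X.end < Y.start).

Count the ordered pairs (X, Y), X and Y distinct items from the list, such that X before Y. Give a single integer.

47

Checking all 156 ordered pairs for relation 'before'; matching pairs in alphabetical order:
(audit, compaction): audit before compaction ✓
(audit, design_review): audit before design_review ✓
(audit, planning): audit before planning ✓
(audit, sync_call): audit before sync_call ✓
(build, compaction): build before compaction ✓
(build, design_review): build before design_review ✓
(demo, compaction): demo before compaction ✓
(demo, design_review): demo before design_review ✓
(demo, planning): demo before planning ✓
(deploy, audit): deploy before audit ✓
(deploy, build): deploy before build ✓
(deploy, compaction): deploy before compaction ✓
(deploy, demo): deploy before demo ✓
(deploy, design_review): deploy before design_review ✓
(deploy, handoff): deploy before handoff ✓
(deploy, interview): deploy before interview ✓
(deploy, planning): deploy before planning ✓
(deploy, retro): deploy before retro ✓
(deploy, sync_call): deploy before sync_call ✓
(deploy, triage): deploy before triage ✓
(design_review, compaction): design_review before compaction ✓
(handoff, compaction): handoff before compaction ✓
(interview, compaction): interview before compaction ✓
(interview, design_review): interview before design_review ✓
... plus 23 further pairs not listed.
Count: 47.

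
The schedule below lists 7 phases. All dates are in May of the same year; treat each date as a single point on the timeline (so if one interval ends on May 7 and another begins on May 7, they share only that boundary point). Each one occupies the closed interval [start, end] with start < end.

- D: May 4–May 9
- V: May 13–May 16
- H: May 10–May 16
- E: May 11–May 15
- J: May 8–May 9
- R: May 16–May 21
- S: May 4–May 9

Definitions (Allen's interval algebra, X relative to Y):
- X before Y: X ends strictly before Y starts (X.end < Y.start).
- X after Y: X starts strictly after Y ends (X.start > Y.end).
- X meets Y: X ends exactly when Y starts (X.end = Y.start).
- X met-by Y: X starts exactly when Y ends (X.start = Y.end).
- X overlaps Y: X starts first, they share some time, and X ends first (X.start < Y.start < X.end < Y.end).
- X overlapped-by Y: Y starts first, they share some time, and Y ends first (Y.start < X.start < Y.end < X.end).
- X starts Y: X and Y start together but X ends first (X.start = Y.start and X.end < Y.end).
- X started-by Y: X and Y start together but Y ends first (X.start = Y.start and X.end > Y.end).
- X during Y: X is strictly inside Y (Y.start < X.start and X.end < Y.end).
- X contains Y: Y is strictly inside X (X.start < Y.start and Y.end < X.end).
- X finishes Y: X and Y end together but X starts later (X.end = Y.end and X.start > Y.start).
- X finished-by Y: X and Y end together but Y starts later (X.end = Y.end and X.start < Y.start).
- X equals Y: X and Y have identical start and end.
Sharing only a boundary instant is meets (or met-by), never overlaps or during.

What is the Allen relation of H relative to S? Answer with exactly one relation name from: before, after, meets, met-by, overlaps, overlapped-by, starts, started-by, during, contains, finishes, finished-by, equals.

H = [May 10, May 16]; S = [May 4, May 9].
Compare endpoints: H.start > S.start, H.start > S.end, H.end > S.start, H.end > S.end.
That pattern is 'after'.

after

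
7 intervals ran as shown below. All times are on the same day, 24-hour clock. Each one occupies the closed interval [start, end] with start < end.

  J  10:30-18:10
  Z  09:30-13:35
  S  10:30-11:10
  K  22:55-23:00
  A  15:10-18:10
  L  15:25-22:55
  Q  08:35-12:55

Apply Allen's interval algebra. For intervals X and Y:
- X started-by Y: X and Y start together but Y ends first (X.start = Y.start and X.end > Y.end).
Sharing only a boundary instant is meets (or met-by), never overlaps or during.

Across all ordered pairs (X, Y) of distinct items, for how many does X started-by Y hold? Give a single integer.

Checking all 42 ordered pairs for relation 'started-by'; matching pairs in alphabetical order:
(J, S): J started-by S ✓
Count: 1.

1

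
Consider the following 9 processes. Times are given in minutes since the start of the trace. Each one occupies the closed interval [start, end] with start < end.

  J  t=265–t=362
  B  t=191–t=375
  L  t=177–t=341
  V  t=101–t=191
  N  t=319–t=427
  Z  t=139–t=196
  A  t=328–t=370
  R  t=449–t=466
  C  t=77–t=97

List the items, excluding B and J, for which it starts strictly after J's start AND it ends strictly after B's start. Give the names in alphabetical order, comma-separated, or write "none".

Conditions: its start is strictly after J's start (X.start > t=265) AND its end is strictly after B's start (X.end > t=191).
A: start t=328 > t=265? ✓; end t=370 > t=191? ✓ → yes.
C: start t=77 > t=265? ✗; end t=97 > t=191? ✗ → no.
L: start t=177 > t=265? ✗; end t=341 > t=191? ✓ → no.
N: start t=319 > t=265? ✓; end t=427 > t=191? ✓ → yes.
R: start t=449 > t=265? ✓; end t=466 > t=191? ✓ → yes.
V: start t=101 > t=265? ✗; end t=191 > t=191? ✗ → no.
Z: start t=139 > t=265? ✗; end t=196 > t=191? ✓ → no.
Result: A, N, R.

A, N, R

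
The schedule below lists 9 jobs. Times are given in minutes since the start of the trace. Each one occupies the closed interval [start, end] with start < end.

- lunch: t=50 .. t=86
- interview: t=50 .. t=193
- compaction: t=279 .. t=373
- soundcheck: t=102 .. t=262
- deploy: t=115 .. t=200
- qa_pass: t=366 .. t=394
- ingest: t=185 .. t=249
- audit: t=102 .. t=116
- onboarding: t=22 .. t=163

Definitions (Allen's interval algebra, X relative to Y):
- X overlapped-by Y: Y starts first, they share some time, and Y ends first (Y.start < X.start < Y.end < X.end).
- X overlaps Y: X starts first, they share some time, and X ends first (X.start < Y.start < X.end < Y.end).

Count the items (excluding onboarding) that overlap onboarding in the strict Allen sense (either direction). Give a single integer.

Target onboarding = [t=22, t=163].
audit [t=102, t=116] → during → no.
compaction [t=279, t=373] → after → no.
deploy [t=115, t=200] → overlapped-by → counts.
ingest [t=185, t=249] → after → no.
interview [t=50, t=193] → overlapped-by → counts.
lunch [t=50, t=86] → during → no.
qa_pass [t=366, t=394] → after → no.
soundcheck [t=102, t=262] → overlapped-by → counts.
Total: 3.

3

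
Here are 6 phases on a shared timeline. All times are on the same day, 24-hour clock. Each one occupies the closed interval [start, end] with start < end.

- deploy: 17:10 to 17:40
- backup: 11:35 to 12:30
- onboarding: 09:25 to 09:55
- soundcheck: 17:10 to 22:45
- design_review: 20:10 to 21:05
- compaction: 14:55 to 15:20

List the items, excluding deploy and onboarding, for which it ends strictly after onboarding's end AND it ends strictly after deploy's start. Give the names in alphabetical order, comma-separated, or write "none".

Conditions: its end is strictly after onboarding's end (X.end > 09:55) AND its end is strictly after deploy's start (X.end > 17:10).
backup: end 12:30 > 09:55? ✓; end 12:30 > 17:10? ✗ → no.
compaction: end 15:20 > 09:55? ✓; end 15:20 > 17:10? ✗ → no.
design_review: end 21:05 > 09:55? ✓; end 21:05 > 17:10? ✓ → yes.
soundcheck: end 22:45 > 09:55? ✓; end 22:45 > 17:10? ✓ → yes.
Result: design_review, soundcheck.

design_review, soundcheck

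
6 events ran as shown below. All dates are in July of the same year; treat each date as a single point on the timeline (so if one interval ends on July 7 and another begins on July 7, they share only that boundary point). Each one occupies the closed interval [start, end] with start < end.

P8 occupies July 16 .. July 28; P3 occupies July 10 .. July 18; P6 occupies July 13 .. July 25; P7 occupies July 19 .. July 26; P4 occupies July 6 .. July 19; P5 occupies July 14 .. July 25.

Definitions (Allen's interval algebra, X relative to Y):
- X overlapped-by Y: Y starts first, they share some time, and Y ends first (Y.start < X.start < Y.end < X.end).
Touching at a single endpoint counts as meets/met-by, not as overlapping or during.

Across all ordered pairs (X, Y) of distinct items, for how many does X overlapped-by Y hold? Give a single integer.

Checking all 30 ordered pairs for relation 'overlapped-by'; matching pairs in alphabetical order:
(P5, P3): P5 overlapped-by P3 ✓
(P5, P4): P5 overlapped-by P4 ✓
(P6, P3): P6 overlapped-by P3 ✓
(P6, P4): P6 overlapped-by P4 ✓
(P7, P5): P7 overlapped-by P5 ✓
(P7, P6): P7 overlapped-by P6 ✓
(P8, P3): P8 overlapped-by P3 ✓
(P8, P4): P8 overlapped-by P4 ✓
(P8, P5): P8 overlapped-by P5 ✓
(P8, P6): P8 overlapped-by P6 ✓
Count: 10.

10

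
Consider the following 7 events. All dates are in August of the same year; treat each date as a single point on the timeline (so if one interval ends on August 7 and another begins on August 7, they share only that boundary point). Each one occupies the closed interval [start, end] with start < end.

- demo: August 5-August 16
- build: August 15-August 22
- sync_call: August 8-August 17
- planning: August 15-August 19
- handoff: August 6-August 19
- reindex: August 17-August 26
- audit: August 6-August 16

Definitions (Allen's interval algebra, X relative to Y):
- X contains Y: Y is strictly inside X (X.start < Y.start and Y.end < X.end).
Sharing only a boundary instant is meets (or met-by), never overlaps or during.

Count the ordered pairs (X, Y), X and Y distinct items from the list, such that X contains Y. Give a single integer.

1

Checking all 42 ordered pairs for relation 'contains'; matching pairs in alphabetical order:
(handoff, sync_call): handoff contains sync_call ✓
Count: 1.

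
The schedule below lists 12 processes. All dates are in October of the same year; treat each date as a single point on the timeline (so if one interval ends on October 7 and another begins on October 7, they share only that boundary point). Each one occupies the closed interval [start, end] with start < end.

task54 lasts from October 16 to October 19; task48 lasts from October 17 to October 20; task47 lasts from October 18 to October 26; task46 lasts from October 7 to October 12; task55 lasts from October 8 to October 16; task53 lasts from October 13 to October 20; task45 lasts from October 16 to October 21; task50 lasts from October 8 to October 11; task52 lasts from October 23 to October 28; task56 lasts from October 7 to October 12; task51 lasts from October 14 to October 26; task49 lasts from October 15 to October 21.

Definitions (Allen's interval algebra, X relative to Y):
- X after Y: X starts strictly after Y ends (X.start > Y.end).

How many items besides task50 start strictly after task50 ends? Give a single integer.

Target task50 = [October 8, October 11].
task45 [October 16, October 21] → after → counts.
task46 [October 7, October 12] → contains → no.
task47 [October 18, October 26] → after → counts.
task48 [October 17, October 20] → after → counts.
task49 [October 15, October 21] → after → counts.
task51 [October 14, October 26] → after → counts.
task52 [October 23, October 28] → after → counts.
task53 [October 13, October 20] → after → counts.
task54 [October 16, October 19] → after → counts.
task55 [October 8, October 16] → started-by → no.
task56 [October 7, October 12] → contains → no.
Total: 8.

8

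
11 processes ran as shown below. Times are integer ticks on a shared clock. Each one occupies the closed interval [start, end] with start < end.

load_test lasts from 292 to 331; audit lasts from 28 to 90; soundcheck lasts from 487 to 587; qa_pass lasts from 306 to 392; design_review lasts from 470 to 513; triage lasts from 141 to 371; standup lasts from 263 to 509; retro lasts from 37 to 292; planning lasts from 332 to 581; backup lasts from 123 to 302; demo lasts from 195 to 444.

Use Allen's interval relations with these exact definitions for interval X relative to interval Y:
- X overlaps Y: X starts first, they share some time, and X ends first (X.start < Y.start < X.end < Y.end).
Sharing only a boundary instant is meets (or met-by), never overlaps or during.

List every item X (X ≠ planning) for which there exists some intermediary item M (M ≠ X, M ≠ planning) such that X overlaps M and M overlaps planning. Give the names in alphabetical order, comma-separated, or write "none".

backup, demo, load_test, retro, triage

Target planning = [332, 581].
Intermediaries M with M overlaps planning: demo, qa_pass, standup, triage.
Via demo — items with X overlaps demo: backup, retro, triage.
Via qa_pass — items with X overlaps qa_pass: load_test, triage.
Via standup — items with X overlaps standup: backup, demo, retro, triage.
Via triage — items with X overlaps triage: backup, retro.
Union: backup, demo, load_test, retro, triage.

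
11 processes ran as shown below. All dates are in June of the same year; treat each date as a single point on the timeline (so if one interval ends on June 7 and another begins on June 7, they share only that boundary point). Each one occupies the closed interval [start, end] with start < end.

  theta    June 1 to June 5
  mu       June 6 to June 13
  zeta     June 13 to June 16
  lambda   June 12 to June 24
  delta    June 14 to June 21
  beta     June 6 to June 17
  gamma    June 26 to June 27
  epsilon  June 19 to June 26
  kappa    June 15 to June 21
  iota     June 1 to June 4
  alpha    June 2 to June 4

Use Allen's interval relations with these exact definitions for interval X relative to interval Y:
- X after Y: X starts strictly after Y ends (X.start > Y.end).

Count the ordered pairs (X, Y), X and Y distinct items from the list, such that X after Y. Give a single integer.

35

Checking all 110 ordered pairs for relation 'after'; matching pairs in alphabetical order:
(beta, alpha): beta after alpha ✓
(beta, iota): beta after iota ✓
(beta, theta): beta after theta ✓
(delta, alpha): delta after alpha ✓
(delta, iota): delta after iota ✓
(delta, mu): delta after mu ✓
(delta, theta): delta after theta ✓
(epsilon, alpha): epsilon after alpha ✓
(epsilon, beta): epsilon after beta ✓
(epsilon, iota): epsilon after iota ✓
(epsilon, mu): epsilon after mu ✓
(epsilon, theta): epsilon after theta ✓
(epsilon, zeta): epsilon after zeta ✓
(gamma, alpha): gamma after alpha ✓
(gamma, beta): gamma after beta ✓
(gamma, delta): gamma after delta ✓
(gamma, iota): gamma after iota ✓
(gamma, kappa): gamma after kappa ✓
(gamma, lambda): gamma after lambda ✓
(gamma, mu): gamma after mu ✓
(gamma, theta): gamma after theta ✓
(gamma, zeta): gamma after zeta ✓
(kappa, alpha): kappa after alpha ✓
(kappa, iota): kappa after iota ✓
... plus 11 further pairs not listed.
Count: 35.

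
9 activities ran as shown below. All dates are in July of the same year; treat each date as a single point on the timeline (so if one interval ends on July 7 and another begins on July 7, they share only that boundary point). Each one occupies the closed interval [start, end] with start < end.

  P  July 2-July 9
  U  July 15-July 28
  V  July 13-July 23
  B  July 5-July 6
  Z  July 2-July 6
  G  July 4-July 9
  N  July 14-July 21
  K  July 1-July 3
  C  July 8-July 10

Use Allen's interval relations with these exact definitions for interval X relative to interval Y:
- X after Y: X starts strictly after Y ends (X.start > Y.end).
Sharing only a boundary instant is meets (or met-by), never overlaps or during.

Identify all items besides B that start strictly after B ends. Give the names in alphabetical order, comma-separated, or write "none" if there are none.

Target B = [July 5, July 6].
C [July 8, July 10] → after → yes.
G [July 4, July 9] → contains → no.
K [July 1, July 3] → before → no.
N [July 14, July 21] → after → yes.
P [July 2, July 9] → contains → no.
U [July 15, July 28] → after → yes.
V [July 13, July 23] → after → yes.
Z [July 2, July 6] → finished-by → no.
Result: C, N, U, V.

C, N, U, V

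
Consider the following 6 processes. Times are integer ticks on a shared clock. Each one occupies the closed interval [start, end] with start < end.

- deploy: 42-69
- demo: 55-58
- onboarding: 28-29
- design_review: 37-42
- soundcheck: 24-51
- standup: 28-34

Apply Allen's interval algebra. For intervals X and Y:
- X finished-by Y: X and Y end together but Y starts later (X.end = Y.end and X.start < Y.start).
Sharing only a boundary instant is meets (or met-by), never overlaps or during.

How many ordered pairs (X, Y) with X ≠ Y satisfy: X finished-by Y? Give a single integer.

0

Checking all 30 ordered pairs for relation 'finished-by'; matching pairs in alphabetical order:
No pair satisfies it.
Count: 0.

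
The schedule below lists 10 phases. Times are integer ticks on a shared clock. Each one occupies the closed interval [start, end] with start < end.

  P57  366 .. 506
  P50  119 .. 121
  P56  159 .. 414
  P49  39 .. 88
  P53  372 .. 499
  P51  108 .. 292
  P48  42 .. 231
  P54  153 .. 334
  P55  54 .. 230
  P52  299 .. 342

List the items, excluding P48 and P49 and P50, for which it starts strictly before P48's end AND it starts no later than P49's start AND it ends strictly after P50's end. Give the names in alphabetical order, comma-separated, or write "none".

Conditions: its start is strictly before P48's end (X.start < 231) AND its start is no later than P49's start (X.start <= 39) AND its end is strictly after P50's end (X.end > 121).
P51: start 108 < 231? ✓; start 108 <= 39? ✗; end 292 > 121? ✓ → no.
P52: start 299 < 231? ✗; start 299 <= 39? ✗; end 342 > 121? ✓ → no.
P53: start 372 < 231? ✗; start 372 <= 39? ✗; end 499 > 121? ✓ → no.
P54: start 153 < 231? ✓; start 153 <= 39? ✗; end 334 > 121? ✓ → no.
P55: start 54 < 231? ✓; start 54 <= 39? ✗; end 230 > 121? ✓ → no.
P56: start 159 < 231? ✓; start 159 <= 39? ✗; end 414 > 121? ✓ → no.
P57: start 366 < 231? ✗; start 366 <= 39? ✗; end 506 > 121? ✓ → no.
Result: none.

none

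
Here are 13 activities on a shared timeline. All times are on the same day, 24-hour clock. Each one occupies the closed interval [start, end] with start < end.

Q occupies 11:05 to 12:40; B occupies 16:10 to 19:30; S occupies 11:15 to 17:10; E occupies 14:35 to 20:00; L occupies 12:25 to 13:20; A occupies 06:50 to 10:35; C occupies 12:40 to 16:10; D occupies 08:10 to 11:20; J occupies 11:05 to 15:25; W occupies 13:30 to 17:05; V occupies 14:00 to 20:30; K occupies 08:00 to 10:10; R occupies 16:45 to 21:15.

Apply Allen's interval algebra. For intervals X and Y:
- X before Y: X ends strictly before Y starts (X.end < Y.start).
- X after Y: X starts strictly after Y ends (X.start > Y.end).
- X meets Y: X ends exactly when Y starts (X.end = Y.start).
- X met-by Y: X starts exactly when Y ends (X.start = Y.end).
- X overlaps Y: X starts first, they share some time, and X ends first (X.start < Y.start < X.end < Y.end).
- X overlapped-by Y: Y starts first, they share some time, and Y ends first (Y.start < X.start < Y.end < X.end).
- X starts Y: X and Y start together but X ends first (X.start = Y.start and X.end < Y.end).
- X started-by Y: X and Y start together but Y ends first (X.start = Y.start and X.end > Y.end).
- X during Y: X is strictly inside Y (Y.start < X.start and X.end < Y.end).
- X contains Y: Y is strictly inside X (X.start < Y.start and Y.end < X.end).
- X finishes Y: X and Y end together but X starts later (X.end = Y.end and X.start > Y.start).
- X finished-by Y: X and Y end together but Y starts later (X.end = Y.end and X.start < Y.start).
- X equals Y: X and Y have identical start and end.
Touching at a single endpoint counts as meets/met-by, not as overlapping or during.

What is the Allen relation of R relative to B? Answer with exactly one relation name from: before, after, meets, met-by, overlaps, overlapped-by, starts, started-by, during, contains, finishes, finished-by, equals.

overlapped-by

R = [16:45, 21:15]; B = [16:10, 19:30].
Compare endpoints: R.start > B.start, R.start < B.end, R.end > B.start, R.end > B.end.
That pattern is 'overlapped-by'.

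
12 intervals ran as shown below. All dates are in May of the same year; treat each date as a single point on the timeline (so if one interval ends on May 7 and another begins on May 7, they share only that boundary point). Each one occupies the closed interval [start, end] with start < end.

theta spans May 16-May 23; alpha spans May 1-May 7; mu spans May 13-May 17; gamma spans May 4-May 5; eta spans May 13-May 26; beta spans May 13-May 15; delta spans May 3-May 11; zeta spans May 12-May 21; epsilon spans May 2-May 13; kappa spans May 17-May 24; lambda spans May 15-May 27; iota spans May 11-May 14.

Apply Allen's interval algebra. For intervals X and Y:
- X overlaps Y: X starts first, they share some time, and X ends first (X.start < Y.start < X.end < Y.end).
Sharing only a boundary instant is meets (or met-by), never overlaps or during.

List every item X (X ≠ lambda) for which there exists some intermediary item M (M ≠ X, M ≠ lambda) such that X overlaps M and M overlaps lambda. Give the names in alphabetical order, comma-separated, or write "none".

Target lambda = [May 15, May 27].
Intermediaries M with M overlaps lambda: eta, mu, zeta.
Via eta — items with X overlaps eta: iota, zeta.
Via mu — items with X overlaps mu: iota.
Via zeta — items with X overlaps zeta: epsilon, iota.
Union: epsilon, iota, zeta.

epsilon, iota, zeta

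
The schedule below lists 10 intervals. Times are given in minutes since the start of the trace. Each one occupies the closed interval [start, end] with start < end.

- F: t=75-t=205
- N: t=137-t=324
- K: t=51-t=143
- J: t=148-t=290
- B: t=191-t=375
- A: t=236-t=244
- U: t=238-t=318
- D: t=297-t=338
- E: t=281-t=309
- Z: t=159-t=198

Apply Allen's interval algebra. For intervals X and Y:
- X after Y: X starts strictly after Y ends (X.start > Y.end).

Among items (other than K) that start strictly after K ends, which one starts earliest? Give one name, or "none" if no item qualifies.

J

Target K = [t=51, t=143].
A [t=236, t=244] → after → candidate.
B [t=191, t=375] → after → candidate.
D [t=297, t=338] → after → candidate.
E [t=281, t=309] → after → candidate.
F [t=75, t=205] → overlapped-by → excluded.
J [t=148, t=290] → after → candidate.
N [t=137, t=324] → overlapped-by → excluded.
U [t=238, t=318] → after → candidate.
Z [t=159, t=198] → after → candidate.
Among candidates, earliest start is t=148 → J.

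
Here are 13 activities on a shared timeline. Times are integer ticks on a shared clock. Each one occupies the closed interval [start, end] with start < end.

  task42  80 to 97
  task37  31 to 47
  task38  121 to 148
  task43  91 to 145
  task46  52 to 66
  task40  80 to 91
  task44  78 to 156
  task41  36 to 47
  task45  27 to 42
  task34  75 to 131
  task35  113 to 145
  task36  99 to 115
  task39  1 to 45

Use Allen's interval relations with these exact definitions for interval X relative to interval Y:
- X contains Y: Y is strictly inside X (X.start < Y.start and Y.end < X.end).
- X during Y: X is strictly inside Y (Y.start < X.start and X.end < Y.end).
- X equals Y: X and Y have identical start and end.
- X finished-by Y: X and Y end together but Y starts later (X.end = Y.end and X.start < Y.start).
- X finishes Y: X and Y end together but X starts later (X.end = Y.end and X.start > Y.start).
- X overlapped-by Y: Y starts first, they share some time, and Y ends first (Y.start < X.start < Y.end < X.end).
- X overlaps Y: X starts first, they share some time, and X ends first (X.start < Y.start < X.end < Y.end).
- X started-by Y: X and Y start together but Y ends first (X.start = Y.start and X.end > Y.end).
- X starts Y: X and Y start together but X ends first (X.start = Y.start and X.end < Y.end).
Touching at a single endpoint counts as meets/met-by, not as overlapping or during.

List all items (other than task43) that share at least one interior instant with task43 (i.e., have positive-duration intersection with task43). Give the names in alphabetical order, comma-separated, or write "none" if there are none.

task34, task35, task36, task38, task42, task44

Target task43 = [91, 145].
task34 [75, 131] → overlaps → yes.
task35 [113, 145] → finishes → yes.
task36 [99, 115] → during → yes.
task37 [31, 47] → before → no.
task38 [121, 148] → overlapped-by → yes.
task39 [1, 45] → before → no.
task40 [80, 91] → meets → no.
task41 [36, 47] → before → no.
task42 [80, 97] → overlaps → yes.
task44 [78, 156] → contains → yes.
task45 [27, 42] → before → no.
task46 [52, 66] → before → no.
Result: task34, task35, task36, task38, task42, task44.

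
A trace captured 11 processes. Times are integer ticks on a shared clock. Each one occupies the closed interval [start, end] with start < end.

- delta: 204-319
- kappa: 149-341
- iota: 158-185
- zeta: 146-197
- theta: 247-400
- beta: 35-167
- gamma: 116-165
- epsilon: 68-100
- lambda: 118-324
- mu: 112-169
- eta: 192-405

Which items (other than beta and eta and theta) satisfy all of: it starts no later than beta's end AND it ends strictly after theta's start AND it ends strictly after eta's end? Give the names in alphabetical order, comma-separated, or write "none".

none

Conditions: its start is no later than beta's end (X.start <= 167) AND its end is strictly after theta's start (X.end > 247) AND its end is strictly after eta's end (X.end > 405).
delta: start 204 <= 167? ✗; end 319 > 247? ✓; end 319 > 405? ✗ → no.
epsilon: start 68 <= 167? ✓; end 100 > 247? ✗; end 100 > 405? ✗ → no.
gamma: start 116 <= 167? ✓; end 165 > 247? ✗; end 165 > 405? ✗ → no.
iota: start 158 <= 167? ✓; end 185 > 247? ✗; end 185 > 405? ✗ → no.
kappa: start 149 <= 167? ✓; end 341 > 247? ✓; end 341 > 405? ✗ → no.
lambda: start 118 <= 167? ✓; end 324 > 247? ✓; end 324 > 405? ✗ → no.
mu: start 112 <= 167? ✓; end 169 > 247? ✗; end 169 > 405? ✗ → no.
zeta: start 146 <= 167? ✓; end 197 > 247? ✗; end 197 > 405? ✗ → no.
Result: none.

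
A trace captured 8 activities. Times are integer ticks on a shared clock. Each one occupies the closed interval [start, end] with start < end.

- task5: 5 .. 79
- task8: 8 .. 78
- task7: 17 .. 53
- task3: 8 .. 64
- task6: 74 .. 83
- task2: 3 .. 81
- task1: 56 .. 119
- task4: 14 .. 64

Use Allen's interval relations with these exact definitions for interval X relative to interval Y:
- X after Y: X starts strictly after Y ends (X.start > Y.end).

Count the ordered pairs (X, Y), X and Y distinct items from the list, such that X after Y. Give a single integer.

4

Checking all 56 ordered pairs for relation 'after'; matching pairs in alphabetical order:
(task1, task7): task1 after task7 ✓
(task6, task3): task6 after task3 ✓
(task6, task4): task6 after task4 ✓
(task6, task7): task6 after task7 ✓
Count: 4.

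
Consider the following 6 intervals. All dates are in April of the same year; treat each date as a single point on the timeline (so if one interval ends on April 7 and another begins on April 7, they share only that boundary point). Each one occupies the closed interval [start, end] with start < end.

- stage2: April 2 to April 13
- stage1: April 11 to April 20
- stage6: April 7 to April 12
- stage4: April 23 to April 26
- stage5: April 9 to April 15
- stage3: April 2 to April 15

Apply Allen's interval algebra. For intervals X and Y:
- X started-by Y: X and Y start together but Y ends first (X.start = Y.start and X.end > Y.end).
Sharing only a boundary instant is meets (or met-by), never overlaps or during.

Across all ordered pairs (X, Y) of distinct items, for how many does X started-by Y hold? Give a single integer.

1

Checking all 30 ordered pairs for relation 'started-by'; matching pairs in alphabetical order:
(stage3, stage2): stage3 started-by stage2 ✓
Count: 1.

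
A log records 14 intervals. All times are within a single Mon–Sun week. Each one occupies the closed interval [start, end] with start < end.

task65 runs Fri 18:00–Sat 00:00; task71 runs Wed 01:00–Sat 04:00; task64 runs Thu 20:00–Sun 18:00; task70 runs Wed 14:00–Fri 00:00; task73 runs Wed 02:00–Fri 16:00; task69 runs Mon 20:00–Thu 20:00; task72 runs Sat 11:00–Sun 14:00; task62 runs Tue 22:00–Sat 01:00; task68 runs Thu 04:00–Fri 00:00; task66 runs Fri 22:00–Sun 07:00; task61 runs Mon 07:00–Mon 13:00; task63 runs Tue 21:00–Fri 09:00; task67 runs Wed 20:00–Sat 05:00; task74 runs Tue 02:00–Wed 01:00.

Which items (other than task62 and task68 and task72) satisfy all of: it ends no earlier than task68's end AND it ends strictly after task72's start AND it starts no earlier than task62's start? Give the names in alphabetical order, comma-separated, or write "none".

task64, task66

Conditions: its end is no earlier than task68's end (X.end >= Fri 00:00) AND its end is strictly after task72's start (X.end > Sat 11:00) AND its start is no earlier than task62's start (X.start >= Tue 22:00).
task61: end Mon 13:00 >= Fri 00:00? ✗; end Mon 13:00 > Sat 11:00? ✗; start Mon 07:00 >= Tue 22:00? ✗ → no.
task63: end Fri 09:00 >= Fri 00:00? ✓; end Fri 09:00 > Sat 11:00? ✗; start Tue 21:00 >= Tue 22:00? ✗ → no.
task64: end Sun 18:00 >= Fri 00:00? ✓; end Sun 18:00 > Sat 11:00? ✓; start Thu 20:00 >= Tue 22:00? ✓ → yes.
task65: end Sat 00:00 >= Fri 00:00? ✓; end Sat 00:00 > Sat 11:00? ✗; start Fri 18:00 >= Tue 22:00? ✓ → no.
task66: end Sun 07:00 >= Fri 00:00? ✓; end Sun 07:00 > Sat 11:00? ✓; start Fri 22:00 >= Tue 22:00? ✓ → yes.
task67: end Sat 05:00 >= Fri 00:00? ✓; end Sat 05:00 > Sat 11:00? ✗; start Wed 20:00 >= Tue 22:00? ✓ → no.
task69: end Thu 20:00 >= Fri 00:00? ✗; end Thu 20:00 > Sat 11:00? ✗; start Mon 20:00 >= Tue 22:00? ✗ → no.
task70: end Fri 00:00 >= Fri 00:00? ✓; end Fri 00:00 > Sat 11:00? ✗; start Wed 14:00 >= Tue 22:00? ✓ → no.
task71: end Sat 04:00 >= Fri 00:00? ✓; end Sat 04:00 > Sat 11:00? ✗; start Wed 01:00 >= Tue 22:00? ✓ → no.
task73: end Fri 16:00 >= Fri 00:00? ✓; end Fri 16:00 > Sat 11:00? ✗; start Wed 02:00 >= Tue 22:00? ✓ → no.
task74: end Wed 01:00 >= Fri 00:00? ✗; end Wed 01:00 > Sat 11:00? ✗; start Tue 02:00 >= Tue 22:00? ✗ → no.
Result: task64, task66.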